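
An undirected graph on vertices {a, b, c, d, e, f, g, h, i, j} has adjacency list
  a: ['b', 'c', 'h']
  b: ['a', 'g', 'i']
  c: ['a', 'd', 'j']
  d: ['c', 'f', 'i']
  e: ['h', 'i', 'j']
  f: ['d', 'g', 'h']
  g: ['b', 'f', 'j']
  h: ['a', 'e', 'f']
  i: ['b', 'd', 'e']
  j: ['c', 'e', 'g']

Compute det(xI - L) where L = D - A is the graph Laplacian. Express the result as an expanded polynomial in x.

x^10 - 30x^9 + 390x^8 - 2880x^7 + 13305x^6 - 39882x^5 + 77640x^4 - 94800x^3 + 66000x^2 - 20000x

With the vertex order [a, b, c, d, e, f, g, h, i, j], the degrees are [3, 3, 3, 3, 3, 3, 3, 3, 3, 3], giving D = diag(3, 3, 3, 3, 3, 3, 3, 3, 3, 3) and L = D - A. Computing det(xI - L) by cofactor expansion (or equivalently via sum-over-permutations) gives x^10 - 30x^9 + 390x^8 - 2880x^7 + 13305x^6 - 39882x^5 + 77640x^4 - 94800x^3 + 66000x^2 - 20000x. The coefficient of x^9 equals -trace(L) = -30, matching the sum of degrees. There is one zero in the spectrum, matching the 1 component. By the matrix-tree theorem the graph has (1/10) * product of the nonzero eigenvalues = 2000 spanning trees.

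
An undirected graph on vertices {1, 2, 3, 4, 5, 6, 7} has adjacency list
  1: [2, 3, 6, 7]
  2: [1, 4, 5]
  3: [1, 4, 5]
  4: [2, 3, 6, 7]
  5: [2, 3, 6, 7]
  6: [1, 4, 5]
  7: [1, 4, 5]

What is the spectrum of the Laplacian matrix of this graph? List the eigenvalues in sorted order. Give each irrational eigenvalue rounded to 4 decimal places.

Each diagonal entry of L is the vertex degree and each off-diagonal entry is -1 where an edge is present, 0 otherwise; in the order [1, 2, 3, 4, 5, 6, 7] the diagonal is [4, 3, 3, 4, 4, 3, 3]. L is symmetric positive semidefinite, so every eigenvalue is real and nonnegative. The single zero eigenvalue shows the graph is connected. The eigenvalues sum to 24, which equals trace(L) = 2|E|. There is one zero in the spectrum, matching the 1 component.

[0, 3, 3, 3, 4, 4, 7]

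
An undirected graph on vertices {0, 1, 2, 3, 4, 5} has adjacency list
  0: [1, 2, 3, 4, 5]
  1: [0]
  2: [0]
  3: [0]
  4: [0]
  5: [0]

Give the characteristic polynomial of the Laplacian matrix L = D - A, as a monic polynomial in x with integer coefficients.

Each diagonal entry of L is the vertex degree and each off-diagonal entry is -1 where an edge is present, 0 otherwise; in the order [0, 1, 2, 3, 4, 5] the diagonal is [5, 1, 1, 1, 1, 1]. L has integer entries, so p(x) = det(xI - L) has integer coefficients. Expanding the determinant yields x^6 - 10x^5 + 30x^4 - 40x^3 + 25x^2 - 6x. The constant term is 0 because L is singular (the all-ones vector lies in its kernel). The largest eigenvalue, 6, is at most the vertex count 6. By the matrix-tree theorem the graph has (1/6) * product of the nonzero eigenvalues = 1 spanning tree.

x^6 - 10x^5 + 30x^4 - 40x^3 + 25x^2 - 6x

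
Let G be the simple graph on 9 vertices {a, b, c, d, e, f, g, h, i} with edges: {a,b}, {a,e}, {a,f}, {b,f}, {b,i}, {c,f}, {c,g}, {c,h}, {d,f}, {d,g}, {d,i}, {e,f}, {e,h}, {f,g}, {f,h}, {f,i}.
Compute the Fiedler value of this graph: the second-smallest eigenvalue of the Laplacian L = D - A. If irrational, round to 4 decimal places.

With the vertex order [a, b, c, d, e, f, g, h, i], the degrees are [3, 3, 3, 3, 3, 8, 3, 3, 3], giving D = diag(3, 3, 3, 3, 3, 8, 3, 3, 3) and L = D - A. Computing the eigenvalues of L and sorting gives [0, 1.5858, 1.5858, 3, 3, 4.4142, 4.4142, 5, 9]. The Fiedler value lambda_2 = 1.5858 is strictly positive, so the graph is connected. The eigenvalues sum to 32, which equals trace(L) = 2|E|.

1.5858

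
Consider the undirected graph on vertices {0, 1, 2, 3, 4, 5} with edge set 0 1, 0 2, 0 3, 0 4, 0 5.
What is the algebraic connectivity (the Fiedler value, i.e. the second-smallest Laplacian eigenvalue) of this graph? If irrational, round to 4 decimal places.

1

Reading degrees in the order [0, 1, 2, 3, 4, 5] gives [5, 1, 1, 1, 1, 1]; set D = diag(5, 1, 1, 1, 1, 1) and form L = D - A. Computing the eigenvalues of L and sorting gives [0, 1, 1, 1, 1, 6]. The Fiedler value lambda_2 = 1 is strictly positive, so the graph is connected. There is one zero in the spectrum, matching the 1 component.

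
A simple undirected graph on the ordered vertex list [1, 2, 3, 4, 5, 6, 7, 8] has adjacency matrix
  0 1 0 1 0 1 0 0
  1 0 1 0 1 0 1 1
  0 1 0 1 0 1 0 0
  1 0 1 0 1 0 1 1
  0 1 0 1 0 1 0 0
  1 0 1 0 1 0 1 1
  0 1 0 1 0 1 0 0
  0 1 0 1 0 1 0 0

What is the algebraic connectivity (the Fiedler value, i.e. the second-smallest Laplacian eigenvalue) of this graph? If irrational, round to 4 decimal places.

Each diagonal entry of L is the vertex degree and each off-diagonal entry is -1 where an edge is present, 0 otherwise; in the order [1, 2, 3, 4, 5, 6, 7, 8] the diagonal is [3, 5, 3, 5, 3, 5, 3, 3]. The smallest Laplacian eigenvalue is always 0. The next one, lambda_2 = 3, measures how hard the graph is to disconnect: larger values mean better connectivity. The largest eigenvalue, 8, is at most the vertex count 8.

3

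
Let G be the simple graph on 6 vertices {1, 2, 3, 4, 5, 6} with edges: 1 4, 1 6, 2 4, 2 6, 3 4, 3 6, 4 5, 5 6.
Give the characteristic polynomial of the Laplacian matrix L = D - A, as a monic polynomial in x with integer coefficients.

Each diagonal entry of L is the vertex degree and each off-diagonal entry is -1 where an edge is present, 0 otherwise; in the order [1, 2, 3, 4, 5, 6] the diagonal is [2, 2, 2, 4, 2, 4]. L has integer entries, so p(x) = det(xI - L) has integer coefficients. Expanding the determinant yields x^6 - 16x^5 + 96x^4 - 272x^3 + 368x^2 - 192x. Since p(0) = det(-L) = 0, x divides p(x). By the matrix-tree theorem the graph has (1/6) * product of the nonzero eigenvalues = 32 spanning trees.

x^6 - 16x^5 + 96x^4 - 272x^3 + 368x^2 - 192x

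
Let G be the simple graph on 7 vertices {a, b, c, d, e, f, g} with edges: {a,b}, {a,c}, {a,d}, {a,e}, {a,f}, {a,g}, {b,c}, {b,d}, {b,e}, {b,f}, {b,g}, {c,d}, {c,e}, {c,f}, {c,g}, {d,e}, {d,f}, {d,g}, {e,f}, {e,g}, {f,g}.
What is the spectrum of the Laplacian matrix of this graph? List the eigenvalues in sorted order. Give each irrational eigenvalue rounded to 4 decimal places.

Each diagonal entry of L is the vertex degree and each off-diagonal entry is -1 where an edge is present, 0 otherwise; in the order [a, b, c, d, e, f, g] the diagonal is [6, 6, 6, 6, 6, 6, 6]. Diagonalising L (or applying a numerical eigensolver to the 7x7 matrix) gives the spectrum above. The single zero eigenvalue shows the graph is connected. There is one zero in the spectrum, matching the 1 component.

[0, 7, 7, 7, 7, 7, 7]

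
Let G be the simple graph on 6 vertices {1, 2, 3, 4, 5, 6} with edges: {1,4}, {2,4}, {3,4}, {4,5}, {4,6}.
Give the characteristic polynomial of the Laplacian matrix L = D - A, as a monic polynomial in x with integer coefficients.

x^6 - 10x^5 + 30x^4 - 40x^3 + 25x^2 - 6x

Each diagonal entry of L is the vertex degree and each off-diagonal entry is -1 where an edge is present, 0 otherwise; in the order [1, 2, 3, 4, 5, 6] the diagonal is [1, 1, 1, 5, 1, 1]. Computing det(xI - L) by cofactor expansion (or equivalently via sum-over-permutations) gives x^6 - 10x^5 + 30x^4 - 40x^3 + 25x^2 - 6x. The coefficient of x^5 equals -trace(L) = -10, matching the sum of degrees. By the matrix-tree theorem the graph has (1/6) * product of the nonzero eigenvalues = 1 spanning tree. There is one zero in the spectrum, matching the 1 component.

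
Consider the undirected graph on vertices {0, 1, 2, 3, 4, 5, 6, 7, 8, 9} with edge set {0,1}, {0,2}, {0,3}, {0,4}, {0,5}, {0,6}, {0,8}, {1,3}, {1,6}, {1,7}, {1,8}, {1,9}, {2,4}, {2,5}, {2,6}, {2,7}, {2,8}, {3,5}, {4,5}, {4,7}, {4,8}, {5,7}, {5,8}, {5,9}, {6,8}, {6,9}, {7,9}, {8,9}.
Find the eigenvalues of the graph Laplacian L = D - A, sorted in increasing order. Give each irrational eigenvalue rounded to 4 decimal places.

With the vertex order [0, 1, 2, 3, 4, 5, 6, 7, 8, 9], the degrees are [7, 6, 6, 3, 5, 7, 5, 5, 7, 5], giving D = diag(7, 6, 6, 3, 5, 7, 5, 5, 7, 5) and L = D - A. L is symmetric positive semidefinite, so every eigenvalue is real and nonnegative. The single zero eigenvalue shows the graph is connected. There is one zero in the spectrum, matching the 1 component.

[0, 2.7998, 3.9059, 4.5622, 6, 6.3936, 7.0809, 8, 8.3447, 8.9129]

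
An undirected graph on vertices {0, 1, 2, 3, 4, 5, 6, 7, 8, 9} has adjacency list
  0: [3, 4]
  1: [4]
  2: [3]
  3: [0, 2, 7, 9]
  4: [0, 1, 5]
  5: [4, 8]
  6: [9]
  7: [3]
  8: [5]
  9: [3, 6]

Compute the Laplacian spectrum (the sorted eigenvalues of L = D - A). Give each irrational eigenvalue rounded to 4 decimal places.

Each diagonal entry of L is the vertex degree and each off-diagonal entry is -1 where an edge is present, 0 otherwise; in the order [0, 1, 2, 3, 4, 5, 6, 7, 8, 9] the diagonal is [2, 1, 1, 4, 3, 2, 1, 1, 1, 2]. Since every row of L sums to 0, the all-ones vector is in the kernel and 0 is an eigenvalue. The single zero eigenvalue shows the graph is connected.

[0, 0.1626, 0.5188, 0.6270, 1, 1.5072, 2.3111, 2.5027, 4.1701, 5.2005]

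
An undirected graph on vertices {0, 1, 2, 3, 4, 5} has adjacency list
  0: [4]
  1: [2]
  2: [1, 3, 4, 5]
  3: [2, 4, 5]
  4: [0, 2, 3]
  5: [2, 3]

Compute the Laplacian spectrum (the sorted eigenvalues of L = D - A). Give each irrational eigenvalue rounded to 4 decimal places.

[0, 0.6972, 1.1392, 2.7459, 4.3028, 5.1149]

With the vertex order [0, 1, 2, 3, 4, 5], the degrees are [1, 1, 4, 3, 3, 2], giving D = diag(1, 1, 4, 3, 3, 2) and L = D - A. Since every row of L sums to 0, the all-ones vector is in the kernel and 0 is an eigenvalue. The single zero eigenvalue shows the graph is connected. By the matrix-tree theorem the graph has (1/6) * product of the nonzero eigenvalues = 8 spanning trees. There is one zero in the spectrum, matching the 1 component.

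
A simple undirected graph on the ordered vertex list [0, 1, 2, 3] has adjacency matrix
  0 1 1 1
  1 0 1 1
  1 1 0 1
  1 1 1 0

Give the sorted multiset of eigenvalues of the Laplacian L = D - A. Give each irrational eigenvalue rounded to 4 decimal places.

Each diagonal entry of L is the vertex degree and each off-diagonal entry is -1 where an edge is present, 0 otherwise; in the order [0, 1, 2, 3] the diagonal is [3, 3, 3, 3]. Diagonalising L (or applying a numerical eigensolver to the 4x4 matrix) gives the spectrum above. The single zero eigenvalue shows the graph is connected. By the matrix-tree theorem the graph has (1/4) * product of the nonzero eigenvalues = 16 spanning trees.

[0, 4, 4, 4]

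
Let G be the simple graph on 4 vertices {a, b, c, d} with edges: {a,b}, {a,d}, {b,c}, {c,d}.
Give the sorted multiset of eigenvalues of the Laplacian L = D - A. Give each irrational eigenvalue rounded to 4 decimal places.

Reading degrees in the order [a, b, c, d] gives [2, 2, 2, 2]; set D = diag(2, 2, 2, 2) and form L = D - A. L is symmetric positive semidefinite, so every eigenvalue is real and nonnegative. The single zero eigenvalue shows the graph is connected.

[0, 2, 2, 4]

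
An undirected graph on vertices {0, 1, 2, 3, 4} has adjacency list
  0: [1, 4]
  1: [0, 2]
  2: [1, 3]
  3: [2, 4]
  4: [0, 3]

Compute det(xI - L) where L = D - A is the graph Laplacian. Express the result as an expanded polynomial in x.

x^5 - 10x^4 + 35x^3 - 50x^2 + 25x

With the vertex order [0, 1, 2, 3, 4], the degrees are [2, 2, 2, 2, 2], giving D = diag(2, 2, 2, 2, 2) and L = D - A. L has integer entries, so p(x) = det(xI - L) has integer coefficients. Expanding the determinant yields x^5 - 10x^4 + 35x^3 - 50x^2 + 25x. The constant term is 0 because L is singular (the all-ones vector lies in its kernel).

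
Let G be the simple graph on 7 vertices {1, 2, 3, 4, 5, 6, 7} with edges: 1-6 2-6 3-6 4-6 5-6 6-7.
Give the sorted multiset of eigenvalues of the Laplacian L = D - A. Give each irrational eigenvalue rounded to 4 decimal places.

Reading degrees in the order [1, 2, 3, 4, 5, 6, 7] gives [1, 1, 1, 1, 1, 6, 1]; set D = diag(1, 1, 1, 1, 1, 6, 1) and form L = D - A. Since every row of L sums to 0, the all-ones vector is in the kernel and 0 is an eigenvalue. The single zero eigenvalue shows the graph is connected.

[0, 1, 1, 1, 1, 1, 7]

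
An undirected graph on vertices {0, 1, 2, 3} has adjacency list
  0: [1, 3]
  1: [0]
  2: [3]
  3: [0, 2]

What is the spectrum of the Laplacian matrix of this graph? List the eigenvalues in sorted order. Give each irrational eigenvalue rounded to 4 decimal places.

[0, 0.5858, 2, 3.4142]

With the vertex order [0, 1, 2, 3], the degrees are [2, 1, 1, 2], giving D = diag(2, 1, 1, 2) and L = D - A. Diagonalising L (or applying a numerical eigensolver to the 4x4 matrix) gives the spectrum above. The eigenvalues sum to 6, which equals trace(L) = 2|E|. By the matrix-tree theorem the graph has (1/4) * product of the nonzero eigenvalues = 1 spanning tree.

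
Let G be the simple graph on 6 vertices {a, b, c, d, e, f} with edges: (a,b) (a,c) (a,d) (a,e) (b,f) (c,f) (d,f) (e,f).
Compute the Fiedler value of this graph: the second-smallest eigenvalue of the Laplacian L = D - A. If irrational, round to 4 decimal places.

2

With the vertex order [a, b, c, d, e, f], the degrees are [4, 2, 2, 2, 2, 4], giving D = diag(4, 2, 2, 2, 2, 4) and L = D - A. The sorted Laplacian eigenvalues are [0, 2, 2, 2, 4, 6]; the algebraic connectivity is the second entry, 2. By the matrix-tree theorem the graph has (1/6) * product of the nonzero eigenvalues = 32 spanning trees.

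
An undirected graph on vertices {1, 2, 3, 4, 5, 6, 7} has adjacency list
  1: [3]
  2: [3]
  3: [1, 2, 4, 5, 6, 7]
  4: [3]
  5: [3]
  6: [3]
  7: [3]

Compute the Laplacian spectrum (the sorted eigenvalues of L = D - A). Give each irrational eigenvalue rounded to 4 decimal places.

Each diagonal entry of L is the vertex degree and each off-diagonal entry is -1 where an edge is present, 0 otherwise; in the order [1, 2, 3, 4, 5, 6, 7] the diagonal is [1, 1, 6, 1, 1, 1, 1]. L is symmetric positive semidefinite, so every eigenvalue is real and nonnegative. The single zero eigenvalue shows the graph is connected. There is one zero in the spectrum, matching the 1 component. The eigenvalues sum to 12, which equals trace(L) = 2|E|.

[0, 1, 1, 1, 1, 1, 7]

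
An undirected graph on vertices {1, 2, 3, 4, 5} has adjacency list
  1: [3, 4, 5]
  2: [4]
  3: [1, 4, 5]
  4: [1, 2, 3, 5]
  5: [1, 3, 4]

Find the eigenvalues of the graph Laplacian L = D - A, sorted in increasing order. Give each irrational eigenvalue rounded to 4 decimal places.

Reading degrees in the order [1, 2, 3, 4, 5] gives [3, 1, 3, 4, 3]; set D = diag(3, 1, 3, 4, 3) and form L = D - A. L is symmetric positive semidefinite, so every eigenvalue is real and nonnegative. The largest eigenvalue, 5, is at most the vertex count 5.

[0, 1, 4, 4, 5]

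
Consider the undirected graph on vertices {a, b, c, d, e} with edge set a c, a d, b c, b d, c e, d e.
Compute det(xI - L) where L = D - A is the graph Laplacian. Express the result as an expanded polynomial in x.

x^5 - 12x^4 + 51x^3 - 92x^2 + 60x

Each diagonal entry of L is the vertex degree and each off-diagonal entry is -1 where an edge is present, 0 otherwise; in the order [a, b, c, d, e] the diagonal is [2, 2, 3, 3, 2]. L has integer entries, so p(x) = det(xI - L) has integer coefficients. Expanding the determinant yields x^5 - 12x^4 + 51x^3 - 92x^2 + 60x. The coefficient of x^4 equals -trace(L) = -12, matching the sum of degrees. The largest eigenvalue, 5, is at most the vertex count 5. There is one zero in the spectrum, matching the 1 component.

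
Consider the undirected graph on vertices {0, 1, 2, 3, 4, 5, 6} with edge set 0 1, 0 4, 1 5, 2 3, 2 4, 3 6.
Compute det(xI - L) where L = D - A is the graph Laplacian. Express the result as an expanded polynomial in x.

With the vertex order [0, 1, 2, 3, 4, 5, 6], the degrees are [2, 2, 2, 2, 2, 1, 1], giving D = diag(2, 2, 2, 2, 2, 1, 1) and L = D - A. Computing det(xI - L) by cofactor expansion (or equivalently via sum-over-permutations) gives x^7 - 12x^6 + 55x^5 - 120x^4 + 126x^3 - 56x^2 + 7x. The coefficient of x^6 equals -trace(L) = -12, matching the sum of degrees. The largest eigenvalue, 3.8019, is at most the vertex count 7.

x^7 - 12x^6 + 55x^5 - 120x^4 + 126x^3 - 56x^2 + 7x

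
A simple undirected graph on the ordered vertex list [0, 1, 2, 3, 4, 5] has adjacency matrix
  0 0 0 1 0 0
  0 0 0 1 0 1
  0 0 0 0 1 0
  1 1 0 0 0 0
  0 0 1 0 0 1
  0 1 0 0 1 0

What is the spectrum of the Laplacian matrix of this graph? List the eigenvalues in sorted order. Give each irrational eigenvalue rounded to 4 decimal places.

With the vertex order [0, 1, 2, 3, 4, 5], the degrees are [1, 2, 1, 2, 2, 2], giving D = diag(1, 2, 1, 2, 2, 2) and L = D - A. The multiplicity of 0 as a Laplacian eigenvalue equals the number of connected components. The single zero eigenvalue shows the graph is connected.

[0, 0.2679, 1, 2, 3, 3.7321]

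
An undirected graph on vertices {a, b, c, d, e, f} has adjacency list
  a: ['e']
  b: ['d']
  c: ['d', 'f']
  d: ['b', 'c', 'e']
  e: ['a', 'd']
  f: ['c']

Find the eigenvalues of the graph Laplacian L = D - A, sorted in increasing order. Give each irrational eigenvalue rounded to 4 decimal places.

With the vertex order [a, b, c, d, e, f], the degrees are [1, 1, 2, 3, 2, 1], giving D = diag(1, 1, 2, 3, 2, 1) and L = D - A. L is symmetric positive semidefinite, so every eigenvalue is real and nonnegative.

[0, 0.3820, 0.6972, 2, 2.6180, 4.3028]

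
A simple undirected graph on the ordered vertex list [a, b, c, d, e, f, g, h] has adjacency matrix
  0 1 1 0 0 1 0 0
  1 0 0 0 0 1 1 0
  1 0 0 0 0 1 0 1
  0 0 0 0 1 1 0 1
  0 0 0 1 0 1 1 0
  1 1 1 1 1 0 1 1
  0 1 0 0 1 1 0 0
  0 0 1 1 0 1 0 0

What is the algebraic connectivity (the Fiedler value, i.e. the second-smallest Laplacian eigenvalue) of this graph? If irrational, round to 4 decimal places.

Each diagonal entry of L is the vertex degree and each off-diagonal entry is -1 where an edge is present, 0 otherwise; in the order [a, b, c, d, e, f, g, h] the diagonal is [3, 3, 3, 3, 3, 7, 3, 3]. The smallest Laplacian eigenvalue is always 0. The next one, lambda_2 = 1.7530, measures how hard the graph is to disconnect: larger values mean better connectivity. The eigenvalues sum to 28, which equals trace(L) = 2|E|.

1.7530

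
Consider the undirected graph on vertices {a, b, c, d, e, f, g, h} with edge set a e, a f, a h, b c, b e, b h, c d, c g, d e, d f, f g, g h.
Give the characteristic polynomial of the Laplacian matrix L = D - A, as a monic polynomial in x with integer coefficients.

With the vertex order [a, b, c, d, e, f, g, h], the degrees are [3, 3, 3, 3, 3, 3, 3, 3], giving D = diag(3, 3, 3, 3, 3, 3, 3, 3) and L = D - A. L has integer entries, so p(x) = det(xI - L) has integer coefficients. Expanding the determinant yields x^8 - 24x^7 + 240x^6 - 1296x^5 + 4080x^4 - 7488x^3 + 7424x^2 - 3072x. Since p(0) = det(-L) = 0, x divides p(x). By the matrix-tree theorem the graph has (1/8) * product of the nonzero eigenvalues = 384 spanning trees.

x^8 - 24x^7 + 240x^6 - 1296x^5 + 4080x^4 - 7488x^3 + 7424x^2 - 3072x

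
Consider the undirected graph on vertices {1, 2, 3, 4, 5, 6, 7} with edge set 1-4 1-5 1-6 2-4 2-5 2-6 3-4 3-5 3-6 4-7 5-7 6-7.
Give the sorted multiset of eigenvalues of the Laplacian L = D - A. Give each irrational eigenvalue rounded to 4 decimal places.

[0, 3, 3, 3, 4, 4, 7]

With the vertex order [1, 2, 3, 4, 5, 6, 7], the degrees are [3, 3, 3, 4, 4, 4, 3], giving D = diag(3, 3, 3, 4, 4, 4, 3) and L = D - A. The multiplicity of 0 as a Laplacian eigenvalue equals the number of connected components. The single zero eigenvalue shows the graph is connected. The eigenvalues sum to 24, which equals trace(L) = 2|E|. The largest eigenvalue, 7, is at most the vertex count 7.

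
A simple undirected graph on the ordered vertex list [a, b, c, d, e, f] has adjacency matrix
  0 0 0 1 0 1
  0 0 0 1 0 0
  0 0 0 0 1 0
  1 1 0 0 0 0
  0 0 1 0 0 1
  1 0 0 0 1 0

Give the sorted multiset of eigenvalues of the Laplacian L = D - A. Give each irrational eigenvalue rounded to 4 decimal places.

Reading degrees in the order [a, b, c, d, e, f] gives [2, 1, 1, 2, 2, 2]; set D = diag(2, 1, 1, 2, 2, 2) and form L = D - A. L is symmetric positive semidefinite, so every eigenvalue is real and nonnegative. The eigenvalues sum to 10, which equals trace(L) = 2|E|. By the matrix-tree theorem the graph has (1/6) * product of the nonzero eigenvalues = 1 spanning tree.

[0, 0.2679, 1, 2, 3, 3.7321]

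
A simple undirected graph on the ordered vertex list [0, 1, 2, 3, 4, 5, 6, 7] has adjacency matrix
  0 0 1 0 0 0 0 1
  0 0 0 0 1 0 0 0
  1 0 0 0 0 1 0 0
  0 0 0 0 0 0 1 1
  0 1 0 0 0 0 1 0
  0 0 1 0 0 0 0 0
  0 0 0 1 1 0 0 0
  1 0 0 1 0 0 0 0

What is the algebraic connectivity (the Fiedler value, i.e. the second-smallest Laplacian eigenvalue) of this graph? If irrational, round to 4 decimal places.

0.1522

Reading degrees in the order [0, 1, 2, 3, 4, 5, 6, 7] gives [2, 1, 2, 2, 2, 1, 2, 2]; set D = diag(2, 1, 2, 2, 2, 1, 2, 2) and form L = D - A. Computing the eigenvalues of L and sorting gives [0, 0.1522, 0.5858, 1.2346, 2, 2.7654, 3.4142, 3.8478]. The Fiedler value lambda_2 = 0.1522 is strictly positive, so the graph is connected. There is one zero in the spectrum, matching the 1 component.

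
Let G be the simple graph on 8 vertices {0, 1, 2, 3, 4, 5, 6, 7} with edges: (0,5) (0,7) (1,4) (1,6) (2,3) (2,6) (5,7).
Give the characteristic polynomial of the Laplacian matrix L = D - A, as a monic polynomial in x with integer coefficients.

x^8 - 14x^7 + 78x^6 - 218x^5 + 314x^4 - 210x^3 + 45x^2

With the vertex order [0, 1, 2, 3, 4, 5, 6, 7], the degrees are [2, 2, 2, 1, 1, 2, 2, 2], giving D = diag(2, 2, 2, 1, 1, 2, 2, 2) and L = D - A. L has integer entries, so p(x) = det(xI - L) has integer coefficients. Expanding the determinant yields x^8 - 14x^7 + 78x^6 - 218x^5 + 314x^4 - 210x^3 + 45x^2. Since p(0) = det(-L) = 0, x divides p(x). The eigenvalues sum to 14, which equals trace(L) = 2|E|. The largest eigenvalue, 3.6180, is at most the vertex count 8.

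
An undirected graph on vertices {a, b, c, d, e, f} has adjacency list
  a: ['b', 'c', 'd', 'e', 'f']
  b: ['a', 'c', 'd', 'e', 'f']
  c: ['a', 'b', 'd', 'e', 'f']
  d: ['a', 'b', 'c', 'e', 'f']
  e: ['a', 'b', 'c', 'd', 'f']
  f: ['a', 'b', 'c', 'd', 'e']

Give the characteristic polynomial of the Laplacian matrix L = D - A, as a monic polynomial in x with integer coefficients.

Each diagonal entry of L is the vertex degree and each off-diagonal entry is -1 where an edge is present, 0 otherwise; in the order [a, b, c, d, e, f] the diagonal is [5, 5, 5, 5, 5, 5]. Computing det(xI - L) by cofactor expansion (or equivalently via sum-over-permutations) gives x^6 - 30x^5 + 360x^4 - 2160x^3 + 6480x^2 - 7776x. The constant term is 0 because L is singular (the all-ones vector lies in its kernel). The eigenvalues sum to 30, which equals trace(L) = 2|E|. The largest eigenvalue, 6, is at most the vertex count 6.

x^6 - 30x^5 + 360x^4 - 2160x^3 + 6480x^2 - 7776x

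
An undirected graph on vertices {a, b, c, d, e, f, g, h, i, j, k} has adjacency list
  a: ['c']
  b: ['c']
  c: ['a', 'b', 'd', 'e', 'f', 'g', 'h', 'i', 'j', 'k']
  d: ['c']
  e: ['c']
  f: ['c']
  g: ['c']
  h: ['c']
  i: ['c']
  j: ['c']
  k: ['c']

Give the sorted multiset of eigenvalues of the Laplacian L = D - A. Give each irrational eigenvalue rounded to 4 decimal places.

[0, 1, 1, 1, 1, 1, 1, 1, 1, 1, 11]

With the vertex order [a, b, c, d, e, f, g, h, i, j, k], the degrees are [1, 1, 10, 1, 1, 1, 1, 1, 1, 1, 1], giving D = diag(1, 1, 10, 1, 1, 1, 1, 1, 1, 1, 1) and L = D - A. Diagonalising L (or applying a numerical eigensolver to the 11x11 matrix) gives the spectrum above. The eigenvalues sum to 20, which equals trace(L) = 2|E|. The largest eigenvalue, 11, is at most the vertex count 11.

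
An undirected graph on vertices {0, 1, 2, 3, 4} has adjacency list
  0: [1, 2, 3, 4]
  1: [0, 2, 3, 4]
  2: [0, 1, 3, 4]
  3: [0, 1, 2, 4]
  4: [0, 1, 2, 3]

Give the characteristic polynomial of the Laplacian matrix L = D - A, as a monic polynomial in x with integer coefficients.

x^5 - 20x^4 + 150x^3 - 500x^2 + 625x

With the vertex order [0, 1, 2, 3, 4], the degrees are [4, 4, 4, 4, 4], giving D = diag(4, 4, 4, 4, 4) and L = D - A. L has integer entries, so p(x) = det(xI - L) has integer coefficients. Expanding the determinant yields x^5 - 20x^4 + 150x^3 - 500x^2 + 625x. The constant term is 0 because L is singular (the all-ones vector lies in its kernel). By the matrix-tree theorem the graph has (1/5) * product of the nonzero eigenvalues = 125 spanning trees. The largest eigenvalue, 5, is at most the vertex count 5.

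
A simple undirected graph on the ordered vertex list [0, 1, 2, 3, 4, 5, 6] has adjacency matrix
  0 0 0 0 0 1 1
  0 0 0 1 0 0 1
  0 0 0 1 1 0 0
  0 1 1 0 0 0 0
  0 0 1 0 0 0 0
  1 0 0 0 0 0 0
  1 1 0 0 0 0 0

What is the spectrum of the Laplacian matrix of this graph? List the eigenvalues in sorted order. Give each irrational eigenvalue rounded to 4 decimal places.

[0, 0.1981, 0.7530, 1.5550, 2.4450, 3.2470, 3.8019]

Reading degrees in the order [0, 1, 2, 3, 4, 5, 6] gives [2, 2, 2, 2, 1, 1, 2]; set D = diag(2, 2, 2, 2, 1, 1, 2) and form L = D - A. L is symmetric positive semidefinite, so every eigenvalue is real and nonnegative. The single zero eigenvalue shows the graph is connected. There is one zero in the spectrum, matching the 1 component. The eigenvalues sum to 12, which equals trace(L) = 2|E|.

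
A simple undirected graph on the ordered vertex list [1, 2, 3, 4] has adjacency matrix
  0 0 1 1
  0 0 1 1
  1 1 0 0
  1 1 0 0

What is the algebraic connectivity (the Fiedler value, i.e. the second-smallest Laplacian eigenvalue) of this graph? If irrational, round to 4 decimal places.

Each diagonal entry of L is the vertex degree and each off-diagonal entry is -1 where an edge is present, 0 otherwise; in the order [1, 2, 3, 4] the diagonal is [2, 2, 2, 2]. The smallest Laplacian eigenvalue is always 0. The next one, lambda_2 = 2, measures how hard the graph is to disconnect: larger values mean better connectivity.

2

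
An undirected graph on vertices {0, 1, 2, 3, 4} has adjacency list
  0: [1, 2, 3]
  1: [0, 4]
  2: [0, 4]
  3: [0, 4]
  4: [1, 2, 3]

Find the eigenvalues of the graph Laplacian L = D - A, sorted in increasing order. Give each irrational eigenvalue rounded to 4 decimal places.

With the vertex order [0, 1, 2, 3, 4], the degrees are [3, 2, 2, 2, 3], giving D = diag(3, 2, 2, 2, 3) and L = D - A. Diagonalising L (or applying a numerical eigensolver to the 5x5 matrix) gives the spectrum above. By the matrix-tree theorem the graph has (1/5) * product of the nonzero eigenvalues = 12 spanning trees.

[0, 2, 2, 3, 5]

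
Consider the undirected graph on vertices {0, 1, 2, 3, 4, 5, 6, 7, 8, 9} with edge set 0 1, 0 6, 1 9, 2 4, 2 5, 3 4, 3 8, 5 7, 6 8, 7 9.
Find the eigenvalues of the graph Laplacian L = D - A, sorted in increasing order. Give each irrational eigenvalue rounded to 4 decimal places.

Each diagonal entry of L is the vertex degree and each off-diagonal entry is -1 where an edge is present, 0 otherwise; in the order [0, 1, 2, 3, 4, 5, 6, 7, 8, 9] the diagonal is [2, 2, 2, 2, 2, 2, 2, 2, 2, 2]. Diagonalising L (or applying a numerical eigensolver to the 10x10 matrix) gives the spectrum above. By the matrix-tree theorem the graph has (1/10) * product of the nonzero eigenvalues = 10 spanning trees.

[0, 0.3820, 0.3820, 1.3820, 1.3820, 2.6180, 2.6180, 3.6180, 3.6180, 4]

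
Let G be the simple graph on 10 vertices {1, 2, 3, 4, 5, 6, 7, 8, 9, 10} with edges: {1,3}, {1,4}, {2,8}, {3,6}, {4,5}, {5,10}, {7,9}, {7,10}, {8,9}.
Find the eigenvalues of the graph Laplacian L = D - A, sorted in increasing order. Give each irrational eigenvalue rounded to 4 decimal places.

Reading degrees in the order [1, 2, 3, 4, 5, 6, 7, 8, 9, 10] gives [2, 1, 2, 2, 2, 1, 2, 2, 2, 2]; set D = diag(2, 1, 2, 2, 2, 1, 2, 2, 2, 2) and form L = D - A. L is symmetric positive semidefinite, so every eigenvalue is real and nonnegative. There is one zero in the spectrum, matching the 1 component.

[0, 0.0979, 0.3820, 0.8244, 1.3820, 2, 2.6180, 3.1756, 3.6180, 3.9021]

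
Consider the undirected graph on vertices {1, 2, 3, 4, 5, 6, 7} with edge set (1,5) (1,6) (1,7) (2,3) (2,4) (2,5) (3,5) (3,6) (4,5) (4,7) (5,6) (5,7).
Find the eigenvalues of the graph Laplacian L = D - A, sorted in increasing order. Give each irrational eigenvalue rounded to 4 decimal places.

With the vertex order [1, 2, 3, 4, 5, 6, 7], the degrees are [3, 3, 3, 3, 6, 3, 3], giving D = diag(3, 3, 3, 3, 6, 3, 3) and L = D - A. L is symmetric positive semidefinite, so every eigenvalue is real and nonnegative. There is one zero in the spectrum, matching the 1 component.

[0, 2, 2, 4, 4, 5, 7]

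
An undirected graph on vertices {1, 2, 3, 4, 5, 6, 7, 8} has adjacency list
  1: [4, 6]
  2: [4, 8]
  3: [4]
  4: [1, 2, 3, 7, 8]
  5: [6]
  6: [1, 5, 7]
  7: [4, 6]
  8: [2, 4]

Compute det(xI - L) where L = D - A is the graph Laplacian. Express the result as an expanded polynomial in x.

With the vertex order [1, 2, 3, 4, 5, 6, 7, 8], the degrees are [2, 2, 1, 5, 1, 3, 2, 2], giving D = diag(2, 2, 1, 5, 1, 3, 2, 2) and L = D - A. L has integer entries, so p(x) = det(xI - L) has integer coefficients. Expanding the determinant yields x^8 - 18x^7 + 127x^6 - 454x^5 + 884x^4 - 932x^3 + 488x^2 - 96x. The coefficient of x^7 equals -trace(L) = -18, matching the sum of degrees. By the matrix-tree theorem the graph has (1/8) * product of the nonzero eigenvalues = 12 spanning trees.

x^8 - 18x^7 + 127x^6 - 454x^5 + 884x^4 - 932x^3 + 488x^2 - 96x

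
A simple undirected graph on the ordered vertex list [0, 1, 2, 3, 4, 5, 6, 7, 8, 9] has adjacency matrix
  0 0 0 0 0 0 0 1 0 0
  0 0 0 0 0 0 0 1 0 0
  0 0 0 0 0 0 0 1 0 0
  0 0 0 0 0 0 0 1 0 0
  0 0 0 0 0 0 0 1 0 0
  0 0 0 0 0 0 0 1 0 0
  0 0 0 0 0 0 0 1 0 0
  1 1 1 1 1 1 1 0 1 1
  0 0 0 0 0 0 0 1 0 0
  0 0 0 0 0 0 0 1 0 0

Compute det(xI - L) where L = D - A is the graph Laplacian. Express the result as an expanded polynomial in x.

x^10 - 18x^9 + 108x^8 - 336x^7 + 630x^6 - 756x^5 + 588x^4 - 288x^3 + 81x^2 - 10x

Each diagonal entry of L is the vertex degree and each off-diagonal entry is -1 where an edge is present, 0 otherwise; in the order [0, 1, 2, 3, 4, 5, 6, 7, 8, 9] the diagonal is [1, 1, 1, 1, 1, 1, 1, 9, 1, 1]. L has integer entries, so p(x) = det(xI - L) has integer coefficients. Expanding the determinant yields x^10 - 18x^9 + 108x^8 - 336x^7 + 630x^6 - 756x^5 + 588x^4 - 288x^3 + 81x^2 - 10x. The coefficient of x^9 equals -trace(L) = -18, matching the sum of degrees. There is one zero in the spectrum, matching the 1 component. The largest eigenvalue, 10, is at most the vertex count 10.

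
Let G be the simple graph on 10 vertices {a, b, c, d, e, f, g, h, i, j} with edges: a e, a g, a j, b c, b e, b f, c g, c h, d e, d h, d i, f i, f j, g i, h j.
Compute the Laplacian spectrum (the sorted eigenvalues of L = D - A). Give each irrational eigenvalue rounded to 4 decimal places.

[0, 2, 2, 2, 2, 2, 5, 5, 5, 5]

Each diagonal entry of L is the vertex degree and each off-diagonal entry is -1 where an edge is present, 0 otherwise; in the order [a, b, c, d, e, f, g, h, i, j] the diagonal is [3, 3, 3, 3, 3, 3, 3, 3, 3, 3]. The multiplicity of 0 as a Laplacian eigenvalue equals the number of connected components. The eigenvalues sum to 30, which equals trace(L) = 2|E|.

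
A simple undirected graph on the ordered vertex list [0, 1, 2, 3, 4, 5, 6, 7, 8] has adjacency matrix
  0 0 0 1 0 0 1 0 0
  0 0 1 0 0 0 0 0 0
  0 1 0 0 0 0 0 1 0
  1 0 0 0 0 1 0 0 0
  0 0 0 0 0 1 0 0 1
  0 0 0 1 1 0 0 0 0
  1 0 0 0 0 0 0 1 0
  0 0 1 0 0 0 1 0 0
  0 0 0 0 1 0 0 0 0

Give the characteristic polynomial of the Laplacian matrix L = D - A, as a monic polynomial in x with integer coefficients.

x^9 - 16x^8 + 105x^7 - 364x^6 + 715x^5 - 792x^4 + 462x^3 - 120x^2 + 9x

Reading degrees in the order [0, 1, 2, 3, 4, 5, 6, 7, 8] gives [2, 1, 2, 2, 2, 2, 2, 2, 1]; set D = diag(2, 1, 2, 2, 2, 2, 2, 2, 1) and form L = D - A. Computing det(xI - L) by cofactor expansion (or equivalently via sum-over-permutations) gives x^9 - 16x^8 + 105x^7 - 364x^6 + 715x^5 - 792x^4 + 462x^3 - 120x^2 + 9x. The constant term is 0 because L is singular (the all-ones vector lies in its kernel). The largest eigenvalue, 3.8794, is at most the vertex count 9. By the matrix-tree theorem the graph has (1/9) * product of the nonzero eigenvalues = 1 spanning tree.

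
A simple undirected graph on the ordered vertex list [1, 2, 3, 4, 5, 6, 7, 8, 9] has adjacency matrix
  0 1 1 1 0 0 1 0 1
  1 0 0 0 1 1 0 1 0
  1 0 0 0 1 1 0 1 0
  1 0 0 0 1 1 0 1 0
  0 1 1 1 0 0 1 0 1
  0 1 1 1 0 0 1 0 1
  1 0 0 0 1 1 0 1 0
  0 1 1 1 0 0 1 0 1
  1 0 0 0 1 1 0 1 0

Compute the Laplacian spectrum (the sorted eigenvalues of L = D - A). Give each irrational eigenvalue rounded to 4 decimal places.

Each diagonal entry of L is the vertex degree and each off-diagonal entry is -1 where an edge is present, 0 otherwise; in the order [1, 2, 3, 4, 5, 6, 7, 8, 9] the diagonal is [5, 4, 4, 4, 5, 5, 4, 5, 4]. Diagonalising L (or applying a numerical eigensolver to the 9x9 matrix) gives the spectrum above. By the matrix-tree theorem the graph has (1/9) * product of the nonzero eigenvalues = 32000 spanning trees.

[0, 4, 4, 4, 4, 5, 5, 5, 9]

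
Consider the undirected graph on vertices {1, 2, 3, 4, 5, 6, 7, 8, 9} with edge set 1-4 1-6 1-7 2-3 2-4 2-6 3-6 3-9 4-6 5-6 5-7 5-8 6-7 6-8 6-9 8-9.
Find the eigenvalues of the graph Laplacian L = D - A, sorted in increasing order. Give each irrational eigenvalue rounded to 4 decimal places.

With the vertex order [1, 2, 3, 4, 5, 6, 7, 8, 9], the degrees are [3, 3, 3, 3, 3, 8, 3, 3, 3], giving D = diag(3, 3, 3, 3, 3, 8, 3, 3, 3) and L = D - A. Since every row of L sums to 0, the all-ones vector is in the kernel and 0 is an eigenvalue. The single zero eigenvalue shows the graph is connected. There is one zero in the spectrum, matching the 1 component. The largest eigenvalue, 9, is at most the vertex count 9.

[0, 1.5858, 1.5858, 3, 3, 4.4142, 4.4142, 5, 9]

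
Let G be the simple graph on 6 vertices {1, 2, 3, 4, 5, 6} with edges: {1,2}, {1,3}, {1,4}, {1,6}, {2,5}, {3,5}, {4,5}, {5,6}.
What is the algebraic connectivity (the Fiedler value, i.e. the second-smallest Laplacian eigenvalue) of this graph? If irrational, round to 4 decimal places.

Reading degrees in the order [1, 2, 3, 4, 5, 6] gives [4, 2, 2, 2, 4, 2]; set D = diag(4, 2, 2, 2, 4, 2) and form L = D - A. The smallest Laplacian eigenvalue is always 0. The next one, lambda_2 = 2, measures how hard the graph is to disconnect: larger values mean better connectivity. By the matrix-tree theorem the graph has (1/6) * product of the nonzero eigenvalues = 32 spanning trees.

2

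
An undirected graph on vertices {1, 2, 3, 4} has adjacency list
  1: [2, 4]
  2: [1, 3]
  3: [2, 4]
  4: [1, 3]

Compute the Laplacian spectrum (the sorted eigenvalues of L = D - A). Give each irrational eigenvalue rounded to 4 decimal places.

Reading degrees in the order [1, 2, 3, 4] gives [2, 2, 2, 2]; set D = diag(2, 2, 2, 2) and form L = D - A. Diagonalising L (or applying a numerical eigensolver to the 4x4 matrix) gives the spectrum above. The single zero eigenvalue shows the graph is connected. The largest eigenvalue, 4, is at most the vertex count 4.

[0, 2, 2, 4]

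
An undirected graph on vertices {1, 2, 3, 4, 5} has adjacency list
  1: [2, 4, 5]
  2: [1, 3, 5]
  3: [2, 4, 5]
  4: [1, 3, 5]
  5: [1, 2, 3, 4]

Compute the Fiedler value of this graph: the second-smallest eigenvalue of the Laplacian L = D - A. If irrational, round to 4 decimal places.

3

Each diagonal entry of L is the vertex degree and each off-diagonal entry is -1 where an edge is present, 0 otherwise; in the order [1, 2, 3, 4, 5] the diagonal is [3, 3, 3, 3, 4]. The sorted Laplacian eigenvalues are [0, 3, 3, 5, 5]; the algebraic connectivity is the second entry, 3.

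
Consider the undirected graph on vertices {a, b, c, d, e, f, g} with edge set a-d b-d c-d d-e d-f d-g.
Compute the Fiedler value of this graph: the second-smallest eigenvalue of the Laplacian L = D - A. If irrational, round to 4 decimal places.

1

Each diagonal entry of L is the vertex degree and each off-diagonal entry is -1 where an edge is present, 0 otherwise; in the order [a, b, c, d, e, f, g] the diagonal is [1, 1, 1, 6, 1, 1, 1]. The sorted Laplacian eigenvalues are [0, 1, 1, 1, 1, 1, 7]; the algebraic connectivity is the second entry, 1. The eigenvalues sum to 12, which equals trace(L) = 2|E|.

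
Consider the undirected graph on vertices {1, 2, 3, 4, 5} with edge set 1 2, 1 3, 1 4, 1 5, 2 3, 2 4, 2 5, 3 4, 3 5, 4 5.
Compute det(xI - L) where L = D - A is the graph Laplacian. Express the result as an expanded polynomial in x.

With the vertex order [1, 2, 3, 4, 5], the degrees are [4, 4, 4, 4, 4], giving D = diag(4, 4, 4, 4, 4) and L = D - A. The eigenvalues of L are [0, 5, 5, 5, 5]; the characteristic polynomial is the product of (x - lambda_i), which multiplies out to x^5 - 20x^4 + 150x^3 - 500x^2 + 625x. The constant term is 0 because L is singular (the all-ones vector lies in its kernel). The eigenvalues sum to 20, which equals trace(L) = 2|E|.

x^5 - 20x^4 + 150x^3 - 500x^2 + 625x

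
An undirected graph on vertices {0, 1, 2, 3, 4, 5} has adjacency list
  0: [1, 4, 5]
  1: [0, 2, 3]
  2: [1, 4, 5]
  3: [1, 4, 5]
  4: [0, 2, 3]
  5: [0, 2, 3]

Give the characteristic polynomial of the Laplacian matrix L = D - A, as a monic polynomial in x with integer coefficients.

x^6 - 18x^5 + 126x^4 - 432x^3 + 729x^2 - 486x

Each diagonal entry of L is the vertex degree and each off-diagonal entry is -1 where an edge is present, 0 otherwise; in the order [0, 1, 2, 3, 4, 5] the diagonal is [3, 3, 3, 3, 3, 3]. L has integer entries, so p(x) = det(xI - L) has integer coefficients. Expanding the determinant yields x^6 - 18x^5 + 126x^4 - 432x^3 + 729x^2 - 486x. The coefficient of x^5 equals -trace(L) = -18, matching the sum of degrees.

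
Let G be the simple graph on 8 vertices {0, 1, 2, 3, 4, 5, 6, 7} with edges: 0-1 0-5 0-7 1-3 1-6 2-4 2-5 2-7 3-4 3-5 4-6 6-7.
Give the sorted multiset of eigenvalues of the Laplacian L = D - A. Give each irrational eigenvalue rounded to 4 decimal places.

With the vertex order [0, 1, 2, 3, 4, 5, 6, 7], the degrees are [3, 3, 3, 3, 3, 3, 3, 3], giving D = diag(3, 3, 3, 3, 3, 3, 3, 3) and L = D - A. The multiplicity of 0 as a Laplacian eigenvalue equals the number of connected components. By the matrix-tree theorem the graph has (1/8) * product of the nonzero eigenvalues = 384 spanning trees.

[0, 2, 2, 2, 4, 4, 4, 6]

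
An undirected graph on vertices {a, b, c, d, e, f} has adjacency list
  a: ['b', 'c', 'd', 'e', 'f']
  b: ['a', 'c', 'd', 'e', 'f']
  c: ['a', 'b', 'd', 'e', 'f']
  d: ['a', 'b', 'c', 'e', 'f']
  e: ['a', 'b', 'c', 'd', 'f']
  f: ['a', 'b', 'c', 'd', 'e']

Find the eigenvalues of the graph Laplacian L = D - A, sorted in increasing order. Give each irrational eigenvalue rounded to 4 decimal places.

[0, 6, 6, 6, 6, 6]

Reading degrees in the order [a, b, c, d, e, f] gives [5, 5, 5, 5, 5, 5]; set D = diag(5, 5, 5, 5, 5, 5) and form L = D - A. Since every row of L sums to 0, the all-ones vector is in the kernel and 0 is an eigenvalue. The single zero eigenvalue shows the graph is connected. By the matrix-tree theorem the graph has (1/6) * product of the nonzero eigenvalues = 1296 spanning trees.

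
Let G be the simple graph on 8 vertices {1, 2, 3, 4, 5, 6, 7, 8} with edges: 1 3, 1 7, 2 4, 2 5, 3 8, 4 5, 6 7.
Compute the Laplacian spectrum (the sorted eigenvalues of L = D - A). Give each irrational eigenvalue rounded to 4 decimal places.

With the vertex order [1, 2, 3, 4, 5, 6, 7, 8], the degrees are [2, 2, 2, 2, 2, 1, 2, 1], giving D = diag(2, 2, 2, 2, 2, 1, 2, 1) and L = D - A. Since every row of L sums to 0, the all-ones vector is in the kernel and 0 is an eigenvalue. The 2 zero eigenvalues correspond to the 2 connected components. The eigenvalues sum to 14, which equals trace(L) = 2|E|. There are 2 zeros in the spectrum, matching the 2 components.

[0, 0, 0.3820, 1.3820, 2.6180, 3, 3, 3.6180]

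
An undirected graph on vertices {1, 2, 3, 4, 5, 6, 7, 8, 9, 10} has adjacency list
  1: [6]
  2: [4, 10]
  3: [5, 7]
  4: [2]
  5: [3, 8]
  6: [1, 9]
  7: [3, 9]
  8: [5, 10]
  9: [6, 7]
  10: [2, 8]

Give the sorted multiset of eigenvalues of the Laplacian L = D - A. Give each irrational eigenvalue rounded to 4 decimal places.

Each diagonal entry of L is the vertex degree and each off-diagonal entry is -1 where an edge is present, 0 otherwise; in the order [1, 2, 3, 4, 5, 6, 7, 8, 9, 10] the diagonal is [1, 2, 2, 1, 2, 2, 2, 2, 2, 2]. The multiplicity of 0 as a Laplacian eigenvalue equals the number of connected components.

[0, 0.0979, 0.3820, 0.8244, 1.3820, 2, 2.6180, 3.1756, 3.6180, 3.9021]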